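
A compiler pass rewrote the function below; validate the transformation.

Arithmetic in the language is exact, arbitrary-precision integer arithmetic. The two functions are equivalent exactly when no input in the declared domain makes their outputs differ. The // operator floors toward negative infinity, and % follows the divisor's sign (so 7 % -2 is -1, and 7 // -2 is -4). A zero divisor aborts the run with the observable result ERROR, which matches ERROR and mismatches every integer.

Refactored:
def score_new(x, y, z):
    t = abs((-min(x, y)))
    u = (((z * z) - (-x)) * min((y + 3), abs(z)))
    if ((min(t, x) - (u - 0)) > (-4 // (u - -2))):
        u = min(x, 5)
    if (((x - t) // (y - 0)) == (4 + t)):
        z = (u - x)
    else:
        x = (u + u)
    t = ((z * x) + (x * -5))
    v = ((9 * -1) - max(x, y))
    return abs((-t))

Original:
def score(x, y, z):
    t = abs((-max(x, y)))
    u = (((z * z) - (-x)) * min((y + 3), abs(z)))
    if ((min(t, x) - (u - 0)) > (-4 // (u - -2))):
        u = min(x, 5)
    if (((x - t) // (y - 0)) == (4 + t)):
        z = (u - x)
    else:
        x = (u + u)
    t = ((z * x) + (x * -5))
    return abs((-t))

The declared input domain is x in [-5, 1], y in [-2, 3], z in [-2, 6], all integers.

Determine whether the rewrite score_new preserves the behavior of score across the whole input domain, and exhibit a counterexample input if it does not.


Equivalent. The one real change (`max(x, y)` became `min(x, y)`) has no effect anywhere in the declared ranges.
Checked all 378 inputs in the declared domain: the outputs agree on every one.
As a probe, take x=-4, y=3, z=4: score runs t = 3; u = 48; ((min(t, x) - (u - 0)) > (-4 // (u - -2))) -> false; (((x - t) // (y - 0)) == (4 + t)) -> false; x = 96; t = -96; return 96; score_new runs t = 4; u = 48; ((min(t, x) - (u - 0)) > (-4 // (u - -2))) -> false; (((x - t) // (y - 0)) == (4 + t)) -> false; x = 96; t = -96; v = -105; return 96; both end at 96.
verdict: equivalent


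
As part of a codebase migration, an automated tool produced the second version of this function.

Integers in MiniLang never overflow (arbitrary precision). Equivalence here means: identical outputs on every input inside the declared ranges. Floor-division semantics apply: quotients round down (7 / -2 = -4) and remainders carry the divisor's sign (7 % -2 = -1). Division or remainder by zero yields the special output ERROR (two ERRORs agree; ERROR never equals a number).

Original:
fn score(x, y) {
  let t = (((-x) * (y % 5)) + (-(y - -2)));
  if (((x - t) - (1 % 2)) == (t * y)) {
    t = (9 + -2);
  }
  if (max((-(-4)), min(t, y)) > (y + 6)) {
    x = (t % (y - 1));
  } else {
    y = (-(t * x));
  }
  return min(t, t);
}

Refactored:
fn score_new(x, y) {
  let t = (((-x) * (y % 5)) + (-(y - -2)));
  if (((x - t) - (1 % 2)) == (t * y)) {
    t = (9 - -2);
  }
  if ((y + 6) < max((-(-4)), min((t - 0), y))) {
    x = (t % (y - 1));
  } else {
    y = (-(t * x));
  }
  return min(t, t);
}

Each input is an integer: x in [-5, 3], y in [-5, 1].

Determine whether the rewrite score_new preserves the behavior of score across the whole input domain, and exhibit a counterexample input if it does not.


Input x=-1, y=0: 7 from score versus 11 from score_new.
verdict: not equivalent; witness: x=-1, y=0


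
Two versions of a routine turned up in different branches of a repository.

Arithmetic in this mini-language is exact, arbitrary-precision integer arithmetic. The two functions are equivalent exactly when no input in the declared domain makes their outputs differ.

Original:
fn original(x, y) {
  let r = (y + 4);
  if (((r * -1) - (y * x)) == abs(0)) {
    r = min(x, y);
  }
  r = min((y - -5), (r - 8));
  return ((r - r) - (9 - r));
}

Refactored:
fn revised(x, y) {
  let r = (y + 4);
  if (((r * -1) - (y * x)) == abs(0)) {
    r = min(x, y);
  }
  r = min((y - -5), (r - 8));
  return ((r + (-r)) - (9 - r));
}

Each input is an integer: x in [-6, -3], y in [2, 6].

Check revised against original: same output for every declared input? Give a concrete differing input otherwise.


The two are interchangeable: arithmetic usage differs, and every declared input agrees.
Spot check at x=-5, y=5 — original: r = 9; (((r * -1) - (y * x)) == abs(0)) -> false; r = 1; return -8. revised: r = 9; (((r * -1) - (y * x)) == abs(0)) -> false; r = 1; return -8. Both give -8.
Sweeping the whole domain (20 inputs) finds no disagreement.
verdict: equivalent


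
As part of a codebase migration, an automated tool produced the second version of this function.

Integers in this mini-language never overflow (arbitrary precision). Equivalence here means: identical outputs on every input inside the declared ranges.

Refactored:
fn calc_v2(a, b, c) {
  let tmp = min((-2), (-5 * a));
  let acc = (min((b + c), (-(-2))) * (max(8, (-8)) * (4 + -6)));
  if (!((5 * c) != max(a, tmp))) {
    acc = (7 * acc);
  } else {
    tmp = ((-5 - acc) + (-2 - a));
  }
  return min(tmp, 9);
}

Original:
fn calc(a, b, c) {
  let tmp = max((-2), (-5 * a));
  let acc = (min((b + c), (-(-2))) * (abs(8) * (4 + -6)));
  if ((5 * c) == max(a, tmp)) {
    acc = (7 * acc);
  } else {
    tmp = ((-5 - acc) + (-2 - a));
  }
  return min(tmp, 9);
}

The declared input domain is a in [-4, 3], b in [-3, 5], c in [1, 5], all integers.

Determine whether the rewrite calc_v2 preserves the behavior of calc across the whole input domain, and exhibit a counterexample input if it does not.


The rewrite breaks on a=-3, b=-3, c=3, where the results are 9 and -4.
calc: tmp becomes 15; next acc becomes 0; next ((5 * c) == max(a, tmp)) evaluates to true; next acc becomes 0; next final value 9
calc_v2: tmp becomes -2; next acc becomes 0; next (!((5 * c) != max(a, tmp))) evaluates to false; next tmp becomes -4; next final value -4
verdict: not equivalent; witness: a=-3, b=-3, c=3


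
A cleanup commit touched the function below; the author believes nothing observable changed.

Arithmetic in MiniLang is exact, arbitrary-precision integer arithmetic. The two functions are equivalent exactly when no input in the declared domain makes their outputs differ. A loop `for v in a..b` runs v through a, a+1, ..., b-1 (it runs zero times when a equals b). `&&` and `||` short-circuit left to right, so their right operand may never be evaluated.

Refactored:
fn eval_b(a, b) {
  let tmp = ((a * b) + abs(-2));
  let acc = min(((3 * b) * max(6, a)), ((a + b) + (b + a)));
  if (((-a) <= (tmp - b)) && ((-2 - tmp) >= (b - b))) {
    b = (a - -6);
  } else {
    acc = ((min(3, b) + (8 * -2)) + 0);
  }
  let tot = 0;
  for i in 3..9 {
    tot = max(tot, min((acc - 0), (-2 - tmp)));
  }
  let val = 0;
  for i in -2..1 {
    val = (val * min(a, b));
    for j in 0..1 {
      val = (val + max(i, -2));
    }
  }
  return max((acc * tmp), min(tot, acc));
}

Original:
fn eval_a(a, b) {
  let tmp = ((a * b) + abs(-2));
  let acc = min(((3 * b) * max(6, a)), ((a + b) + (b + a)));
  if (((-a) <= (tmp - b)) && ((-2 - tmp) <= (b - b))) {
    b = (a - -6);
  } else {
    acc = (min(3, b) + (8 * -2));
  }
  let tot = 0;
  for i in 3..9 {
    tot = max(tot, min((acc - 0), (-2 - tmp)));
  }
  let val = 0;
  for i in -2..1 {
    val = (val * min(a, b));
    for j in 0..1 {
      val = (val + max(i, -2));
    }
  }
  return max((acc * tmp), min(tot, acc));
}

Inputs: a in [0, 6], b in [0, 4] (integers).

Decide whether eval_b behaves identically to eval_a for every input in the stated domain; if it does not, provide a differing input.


Evaluate both at a=0, b=0.
eval_a: tmp becomes 2; next acc becomes 0; next (((-a) <= (tmp - b)) && ((-2 - tmp) <= (b - b))) evaluates to true; next b becomes 6; next tot becomes 0; next at i=3:; next tot becomes 0; next at i=4:; next tot becomes 0; next at i=5:; next tot becomes 0; next at i=6:; next tot becomes 0; next at i=7:; next tot becomes 0; next at i=8:; next tot becomes 0; next val becomes 0; next at i=-2:; next val becomes 0; next at j=0:; next val becomes -2; next at i=-1:; next val becomes 0; next at j=0:; next val becomes -1; next at i=0:; next val becomes 0; next at j=0:; next val becomes 0; next final value 0
eval_b: tmp becomes 2; next acc becomes 0; next (((-a) <= (tmp - b)) && ((-2 - tmp) >= (b - b))) evaluates to false; next acc becomes -16; next tot becomes 0; next at i=3:; next tot becomes 0; next at i=4:; next tot becomes 0; next at i=5:; next tot becomes 0; next at i=6:; next tot becomes 0; next at i=7:; next tot becomes 0; next at i=8:; next tot becomes 0; next val becomes 0; next at i=-2:; next val becomes 0; next at j=0:; next val becomes -2; next at i=-1:; next val becomes 0; next at j=0:; next val becomes -1; next at i=0:; next val becomes 0; next at j=0:; next val becomes 0; next final value -16
0 against -16: the behavior changed.
verdict: not equivalent; witness: a=0, b=0


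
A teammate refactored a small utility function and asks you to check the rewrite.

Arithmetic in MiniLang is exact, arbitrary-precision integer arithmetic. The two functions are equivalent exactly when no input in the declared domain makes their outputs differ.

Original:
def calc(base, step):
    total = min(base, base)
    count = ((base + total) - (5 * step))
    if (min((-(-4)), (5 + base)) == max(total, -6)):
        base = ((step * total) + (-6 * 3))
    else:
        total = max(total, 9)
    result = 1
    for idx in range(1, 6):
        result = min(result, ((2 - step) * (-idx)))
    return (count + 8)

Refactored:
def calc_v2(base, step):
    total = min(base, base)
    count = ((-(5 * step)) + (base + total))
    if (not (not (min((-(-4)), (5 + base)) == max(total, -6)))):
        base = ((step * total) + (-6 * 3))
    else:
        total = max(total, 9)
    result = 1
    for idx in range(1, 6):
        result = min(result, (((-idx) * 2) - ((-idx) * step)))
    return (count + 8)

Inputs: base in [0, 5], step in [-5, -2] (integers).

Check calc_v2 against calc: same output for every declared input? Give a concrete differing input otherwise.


Comparing the listings, the differences include: arithmetic usage differs, plus boolean connective usage differs.
Spot check at base=2, step=-3 — calc: total becomes 2; next count becomes 19; next (min((-(-4)), (5 + base)) == max(total, -6)) evaluates to false; next total becomes 9; next result becomes 1; next at idx=1:; next result becomes -5; next at idx=2:; next result becomes -10; next at idx=3:; next result becomes -15; next at idx=4:; next result becomes -20; next at idx=5:; next result becomes -25; next final value 27. calc_v2: total becomes 2; next count becomes 19; next (not (not (min((-(-4)), (5 + base)) == max(total, -6)))) evaluates to false; next total becomes 9; next result becomes 1; next at idx=1:; next result becomes -5; next at idx=2:; next result becomes -10; next at idx=3:; next result becomes -15; next at idx=4:; next result becomes -20; next at idx=5:; next result becomes -25; next final value 27. Both give 27.
An exhaustive pass over the 24 declared inputs shows identical outputs.
verdict: equivalent


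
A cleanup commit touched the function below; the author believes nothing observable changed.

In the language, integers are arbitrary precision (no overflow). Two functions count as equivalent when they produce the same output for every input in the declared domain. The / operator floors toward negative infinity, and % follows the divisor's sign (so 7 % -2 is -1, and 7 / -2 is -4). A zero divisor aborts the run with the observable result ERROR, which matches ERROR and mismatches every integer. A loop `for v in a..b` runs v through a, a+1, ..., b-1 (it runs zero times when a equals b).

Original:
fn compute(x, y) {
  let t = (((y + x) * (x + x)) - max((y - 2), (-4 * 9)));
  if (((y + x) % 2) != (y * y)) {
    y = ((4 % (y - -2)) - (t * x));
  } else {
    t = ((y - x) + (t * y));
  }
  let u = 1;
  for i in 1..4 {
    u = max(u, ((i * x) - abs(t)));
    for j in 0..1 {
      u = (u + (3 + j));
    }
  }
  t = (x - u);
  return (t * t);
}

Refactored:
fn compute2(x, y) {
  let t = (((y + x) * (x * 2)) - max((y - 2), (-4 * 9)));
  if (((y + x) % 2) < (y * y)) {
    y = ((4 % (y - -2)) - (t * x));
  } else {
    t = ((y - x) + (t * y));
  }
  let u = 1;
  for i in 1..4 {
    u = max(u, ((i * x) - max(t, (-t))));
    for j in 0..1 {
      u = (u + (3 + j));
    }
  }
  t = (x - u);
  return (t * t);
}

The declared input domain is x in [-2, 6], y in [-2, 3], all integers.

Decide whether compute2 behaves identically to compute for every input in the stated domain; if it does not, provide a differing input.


These are not equivalent — on x=5, y=0 the outputs split (25 vs 64).
compute: t=52, then (((y + x) % 2) != (y * y)) is true, then y=-260, then u=1, then (i=1), then u=1, then (j=0), then u=4, then (i=2), then u=4, then (j=0), then u=7, then (i=3), then u=7, then (j=0), then u=10, then t=-5, then returns 25
compute2: t=52, then (((y + x) % 2) < (y * y)) is false, then t=-5, then u=1, then (i=1), then u=1, then (j=0), then u=4, then (i=2), then u=5, then (j=0), then u=8, then (i=3), then u=10, then (j=0), then u=13, then t=-8, then returns 64
verdict: not equivalent; witness: x=5, y=0


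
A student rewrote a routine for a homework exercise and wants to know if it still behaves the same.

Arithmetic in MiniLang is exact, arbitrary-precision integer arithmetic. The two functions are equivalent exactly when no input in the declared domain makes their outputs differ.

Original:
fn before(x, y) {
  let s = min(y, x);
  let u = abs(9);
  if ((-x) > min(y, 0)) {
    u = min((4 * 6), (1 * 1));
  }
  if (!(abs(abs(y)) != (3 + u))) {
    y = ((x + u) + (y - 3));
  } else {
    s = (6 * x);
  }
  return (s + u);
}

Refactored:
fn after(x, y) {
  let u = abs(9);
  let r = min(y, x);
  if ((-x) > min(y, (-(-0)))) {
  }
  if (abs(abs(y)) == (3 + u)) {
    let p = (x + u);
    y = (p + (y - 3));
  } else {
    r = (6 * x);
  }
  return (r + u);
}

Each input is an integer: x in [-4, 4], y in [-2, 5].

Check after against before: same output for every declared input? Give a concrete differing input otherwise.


Consider the input x=-4, y=-2.
before: s becomes -4; next u becomes 9; next ((-x) > min(y, 0)) evaluates to true; next u becomes 1; next (!(abs(abs(y)) != (3 + u))) evaluates to false; next s becomes -24; next final value -23
after: u becomes 9; next r becomes -4; next ((-x) > min(y, (-(-0)))) evaluates to true; next (abs(abs(y)) == (3 + u)) evaluates to false; next r becomes -24; next final value -15
-23 and -15 differ, so these are not the same function on this domain.
verdict: not equivalent; witness: x=-4, y=-2


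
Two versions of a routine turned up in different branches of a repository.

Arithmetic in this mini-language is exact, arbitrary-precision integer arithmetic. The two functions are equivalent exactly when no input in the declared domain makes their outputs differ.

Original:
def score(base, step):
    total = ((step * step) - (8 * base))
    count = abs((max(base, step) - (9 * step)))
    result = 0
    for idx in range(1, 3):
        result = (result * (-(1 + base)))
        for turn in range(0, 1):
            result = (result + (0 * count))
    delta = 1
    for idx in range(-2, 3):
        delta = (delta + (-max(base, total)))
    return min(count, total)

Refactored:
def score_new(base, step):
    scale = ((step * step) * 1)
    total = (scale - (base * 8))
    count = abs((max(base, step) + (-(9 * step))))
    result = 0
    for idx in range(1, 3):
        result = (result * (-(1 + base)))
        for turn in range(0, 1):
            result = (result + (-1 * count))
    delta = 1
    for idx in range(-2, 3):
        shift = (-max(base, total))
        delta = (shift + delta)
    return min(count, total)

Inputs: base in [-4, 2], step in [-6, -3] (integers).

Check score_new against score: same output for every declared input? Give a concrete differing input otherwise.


Although `0` became `-1`, no input in the stated domain can expose it; all 28 inputs agree.
verdict: equivalent


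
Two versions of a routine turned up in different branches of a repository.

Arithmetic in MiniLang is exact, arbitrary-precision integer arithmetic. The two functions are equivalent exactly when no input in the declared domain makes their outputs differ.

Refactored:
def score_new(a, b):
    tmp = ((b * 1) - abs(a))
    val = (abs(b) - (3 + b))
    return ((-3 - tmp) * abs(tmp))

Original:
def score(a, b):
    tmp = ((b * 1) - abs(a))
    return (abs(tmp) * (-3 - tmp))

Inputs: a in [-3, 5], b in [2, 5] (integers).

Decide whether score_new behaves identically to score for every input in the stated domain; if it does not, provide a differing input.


Behavior is preserved: although local variable names differ, constant usage differs, arithmetic usage differs, min/max/abs usage differs, statement counts differ, the outputs never diverge.
Spot check at a=3, b=4 — score: tmp = 1; return -4. score_new: tmp = 1; val = -3; return -4. Both give -4.
Sweeping the whole domain (36 inputs) finds no disagreement.
verdict: equivalent


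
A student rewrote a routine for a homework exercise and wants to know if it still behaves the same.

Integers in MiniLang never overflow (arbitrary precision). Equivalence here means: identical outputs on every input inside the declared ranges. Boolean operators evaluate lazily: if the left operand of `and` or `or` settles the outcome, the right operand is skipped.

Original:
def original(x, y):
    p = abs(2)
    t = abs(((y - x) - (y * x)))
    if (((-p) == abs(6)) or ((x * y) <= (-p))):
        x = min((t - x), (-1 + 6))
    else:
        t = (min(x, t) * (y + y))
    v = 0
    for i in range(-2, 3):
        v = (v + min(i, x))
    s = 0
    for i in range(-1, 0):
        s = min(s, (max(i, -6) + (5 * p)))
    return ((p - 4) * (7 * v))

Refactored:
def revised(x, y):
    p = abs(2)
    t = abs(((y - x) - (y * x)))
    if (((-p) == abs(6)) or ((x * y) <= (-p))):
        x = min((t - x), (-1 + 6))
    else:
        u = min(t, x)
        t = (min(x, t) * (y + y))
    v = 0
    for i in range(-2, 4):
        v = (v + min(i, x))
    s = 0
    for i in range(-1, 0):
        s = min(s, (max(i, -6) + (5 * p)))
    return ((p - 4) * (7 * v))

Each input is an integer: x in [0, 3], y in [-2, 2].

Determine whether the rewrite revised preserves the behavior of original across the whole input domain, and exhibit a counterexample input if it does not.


Consider the input x=1, y=-1.
original: p = 2; t = 1; (((-p) == abs(6)) or ((x * y) <= (-p))) -> false; t = -2; v = 0; [i=-2]; v = -2; [i=-1]; v = -3; [i=0]; v = -3; [i=1]; v = -2; [i=2]; v = -1; s = 0; [i=-1]; s = 0; return 14
revised: p = 2; t = 1; (((-p) == abs(6)) or ((x * y) <= (-p))) -> false; u = 1; t = -2; v = 0; [i=-2]; v = -2; [i=-1]; v = -3; [i=0]; v = -3; [i=1]; v = -2; [i=2]; v = -1; [i=3]; v = 0; s = 0; [i=-1]; s = 0; return 0
14 vs 0 — the two versions disagree here.
verdict: not equivalent; witness: x=1, y=-1


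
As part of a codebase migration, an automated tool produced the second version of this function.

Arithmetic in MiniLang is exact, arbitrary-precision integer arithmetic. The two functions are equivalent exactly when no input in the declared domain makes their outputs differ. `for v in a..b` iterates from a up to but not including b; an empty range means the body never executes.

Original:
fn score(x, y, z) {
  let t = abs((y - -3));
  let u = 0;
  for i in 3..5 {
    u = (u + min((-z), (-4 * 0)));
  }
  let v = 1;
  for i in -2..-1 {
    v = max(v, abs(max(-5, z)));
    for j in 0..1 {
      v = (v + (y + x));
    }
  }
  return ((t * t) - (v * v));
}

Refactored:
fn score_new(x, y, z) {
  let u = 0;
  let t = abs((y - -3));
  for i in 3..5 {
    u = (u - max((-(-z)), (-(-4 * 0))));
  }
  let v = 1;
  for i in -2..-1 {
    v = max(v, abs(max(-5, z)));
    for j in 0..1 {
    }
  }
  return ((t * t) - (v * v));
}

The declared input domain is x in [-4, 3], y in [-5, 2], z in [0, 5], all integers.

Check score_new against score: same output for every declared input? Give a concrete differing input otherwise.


Consider the input x=-4, y=-5, z=0.
score: t = 2; u = 0; [i=3]; u = 0; [i=4]; u = 0; v = 1; [i=-2]; v = 1; [j=0]; v = -8; return -60
score_new: u = 0; t = 2; [i=3]; u = 0; [i=4]; u = 0; v = 1; [i=-2]; v = 1; [j=0]; return 3
-60 against 3: the behavior changed.
verdict: not equivalent; witness: x=-4, y=-5, z=0


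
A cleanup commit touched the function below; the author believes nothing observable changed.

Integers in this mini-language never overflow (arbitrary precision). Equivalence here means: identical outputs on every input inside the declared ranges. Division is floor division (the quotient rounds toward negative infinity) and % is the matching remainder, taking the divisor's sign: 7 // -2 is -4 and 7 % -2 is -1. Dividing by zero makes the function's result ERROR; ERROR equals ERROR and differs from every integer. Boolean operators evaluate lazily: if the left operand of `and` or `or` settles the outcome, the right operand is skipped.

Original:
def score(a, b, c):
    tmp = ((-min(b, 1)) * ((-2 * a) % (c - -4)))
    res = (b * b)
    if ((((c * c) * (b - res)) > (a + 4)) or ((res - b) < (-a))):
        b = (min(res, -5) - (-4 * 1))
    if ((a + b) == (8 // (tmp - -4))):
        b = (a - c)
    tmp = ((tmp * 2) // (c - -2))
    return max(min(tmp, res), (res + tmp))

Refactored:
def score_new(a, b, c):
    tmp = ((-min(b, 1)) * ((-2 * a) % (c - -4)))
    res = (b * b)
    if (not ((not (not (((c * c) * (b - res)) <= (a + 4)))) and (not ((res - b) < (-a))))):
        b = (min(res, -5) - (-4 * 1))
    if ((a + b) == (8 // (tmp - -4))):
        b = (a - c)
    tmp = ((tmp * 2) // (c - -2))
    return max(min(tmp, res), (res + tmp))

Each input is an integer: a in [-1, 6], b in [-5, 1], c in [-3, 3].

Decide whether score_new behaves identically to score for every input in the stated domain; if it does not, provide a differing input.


The two versions differ — the changes include boolean connective usage differs; also comparison usage differs.
As a probe, take a=5, b=-2, c=-3: score runs tmp = 0; res = 4; ((((c * c) * (b - res)) > (a + 4)) or ((res - b) < (-a))) -> false; ((a + b) == (8 // (tmp - -4))) -> false; tmp = 0; return 4; score_new runs tmp = 0; res = 4; (not ((not (not (((c * c) * (b - res)) <= (a + 4)))) and (not ((res - b) < (-a))))) -> false; ((a + b) == (8 // (tmp - -4))) -> false; tmp = 0; return 4; both end at 4.
Every one of the 392 inputs gives matching results.
verdict: equivalent


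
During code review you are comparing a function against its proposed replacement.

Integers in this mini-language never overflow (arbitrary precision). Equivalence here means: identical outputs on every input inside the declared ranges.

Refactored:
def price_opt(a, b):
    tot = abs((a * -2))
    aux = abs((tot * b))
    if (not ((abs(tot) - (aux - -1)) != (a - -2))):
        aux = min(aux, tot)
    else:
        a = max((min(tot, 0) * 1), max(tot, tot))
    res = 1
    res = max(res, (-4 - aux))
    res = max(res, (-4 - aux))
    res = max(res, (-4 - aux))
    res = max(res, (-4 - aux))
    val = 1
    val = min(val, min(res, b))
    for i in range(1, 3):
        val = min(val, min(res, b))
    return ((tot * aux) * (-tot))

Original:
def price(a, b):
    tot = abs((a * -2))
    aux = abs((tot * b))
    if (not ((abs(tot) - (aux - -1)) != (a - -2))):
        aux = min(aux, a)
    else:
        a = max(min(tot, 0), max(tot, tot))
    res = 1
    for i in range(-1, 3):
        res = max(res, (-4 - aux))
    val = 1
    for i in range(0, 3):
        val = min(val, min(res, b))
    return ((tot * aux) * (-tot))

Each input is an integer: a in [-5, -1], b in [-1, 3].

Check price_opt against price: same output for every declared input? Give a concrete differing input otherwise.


Take a=-3, b=-1.
price: tot becomes 6; next aux becomes 6; next (not ((abs(tot) - (aux - -1)) != (a - -2))) evaluates to true; next aux becomes -3; next res becomes 1; next at i=-1:; next res becomes 1; next at i=0:; next res becomes 1; next at i=1:; next res becomes 1; next at i=2:; next res becomes 1; next val becomes 1; next at i=0:; next val becomes -1; next at i=1:; next val becomes -1; next at i=2:; next val becomes -1; next final value 108
price_opt: tot becomes 6; next aux becomes 6; next (not ((abs(tot) - (aux - -1)) != (a - -2))) evaluates to true; next aux becomes 6; next res becomes 1; next res becomes 1; next res becomes 1; next res becomes 1; next res becomes 1; next val becomes 1; next val becomes -1; next at i=1:; next val becomes -1; next at i=2:; next val becomes -1; next final value -216
108 vs -216 — the two versions disagree here.
verdict: not equivalent; witness: a=-3, b=-1


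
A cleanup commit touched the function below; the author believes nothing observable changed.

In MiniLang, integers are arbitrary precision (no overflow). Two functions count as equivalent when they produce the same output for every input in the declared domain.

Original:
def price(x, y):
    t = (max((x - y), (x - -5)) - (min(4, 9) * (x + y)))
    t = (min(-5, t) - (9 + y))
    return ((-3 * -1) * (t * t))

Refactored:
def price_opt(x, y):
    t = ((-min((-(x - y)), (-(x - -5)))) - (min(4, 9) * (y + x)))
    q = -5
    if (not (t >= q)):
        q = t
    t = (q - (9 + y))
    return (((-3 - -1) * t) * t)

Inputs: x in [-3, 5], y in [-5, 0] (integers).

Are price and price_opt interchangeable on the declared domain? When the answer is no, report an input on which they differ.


x=-3, y=-5 yields 243 from price but -162 from price_opt.
verdict: not equivalent; witness: x=-3, y=-5


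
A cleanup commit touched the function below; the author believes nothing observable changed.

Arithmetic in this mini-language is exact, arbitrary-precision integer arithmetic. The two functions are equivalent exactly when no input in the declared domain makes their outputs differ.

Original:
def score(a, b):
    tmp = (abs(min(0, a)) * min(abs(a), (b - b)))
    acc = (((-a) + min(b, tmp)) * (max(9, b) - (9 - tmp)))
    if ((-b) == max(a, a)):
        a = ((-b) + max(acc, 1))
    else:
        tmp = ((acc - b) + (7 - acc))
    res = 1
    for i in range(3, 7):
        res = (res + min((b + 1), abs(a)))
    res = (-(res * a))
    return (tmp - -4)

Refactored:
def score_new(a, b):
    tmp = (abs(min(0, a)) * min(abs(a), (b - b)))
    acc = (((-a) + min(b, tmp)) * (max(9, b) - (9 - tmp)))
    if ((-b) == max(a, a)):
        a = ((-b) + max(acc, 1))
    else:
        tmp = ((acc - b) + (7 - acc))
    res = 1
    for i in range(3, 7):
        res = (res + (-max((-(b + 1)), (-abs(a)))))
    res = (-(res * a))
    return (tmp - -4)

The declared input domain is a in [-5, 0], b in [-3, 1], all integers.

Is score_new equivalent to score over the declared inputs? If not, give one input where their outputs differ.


The two are interchangeable: min/max/abs usage differs, and every declared input agrees.
Spot check at a=-4, b=-3 — score: tmp := 0 | acc := 0 | ((-b) == max(a, a)): false | tmp := 10 | res := 1 | iter i=3: | res := -1 | iter i=4: | res := -3 | iter i=5: | res := -5 | iter i=6: | res := -7 | res := -28 | result 14. score_new: tmp := 0 | acc := 0 | ((-b) == max(a, a)): false | tmp := 10 | res := 1 | iter i=3: | res := -1 | iter i=4: | res := -3 | iter i=5: | res := -5 | iter i=6: | res := -7 | res := -28 | result 14. Both give 14.
Sweeping the whole domain (30 inputs) finds no disagreement.
verdict: equivalent


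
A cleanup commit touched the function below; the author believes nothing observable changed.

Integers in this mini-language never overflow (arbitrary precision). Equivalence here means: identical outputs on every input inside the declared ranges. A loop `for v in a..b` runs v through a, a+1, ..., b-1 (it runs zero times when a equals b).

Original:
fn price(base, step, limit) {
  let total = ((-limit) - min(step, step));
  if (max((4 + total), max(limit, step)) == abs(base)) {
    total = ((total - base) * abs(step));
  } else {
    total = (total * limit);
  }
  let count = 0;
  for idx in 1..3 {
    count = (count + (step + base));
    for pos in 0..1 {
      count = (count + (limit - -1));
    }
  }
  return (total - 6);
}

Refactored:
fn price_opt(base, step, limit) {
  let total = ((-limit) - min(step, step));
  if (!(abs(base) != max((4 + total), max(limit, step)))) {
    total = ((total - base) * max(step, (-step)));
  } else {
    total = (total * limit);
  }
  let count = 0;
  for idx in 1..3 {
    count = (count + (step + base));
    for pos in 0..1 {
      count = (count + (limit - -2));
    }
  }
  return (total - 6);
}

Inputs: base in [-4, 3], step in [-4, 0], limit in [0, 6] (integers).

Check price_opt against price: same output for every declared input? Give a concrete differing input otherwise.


Although `-1` became `-2`, no input in the stated domain can expose it.
Tracing base=0, step=-4, limit=0: price: total := 4 | (max((4 + total), max(limit, step)) == abs(base)): false | total := 0 | count := 0 | iter idx=1: | count := -4 | iter pos=0: | count := -3 | iter idx=2: | count := -7 | iter pos=0: | count := -6 | result -6 | price_opt: total := 4 | (!(abs(base) != max((4 + total), max(limit, step)))): false | total := 0 | count := 0 | iter idx=1: | count := -4 | iter pos=0: | count := -2 | iter idx=2: | count := -6 | iter pos=0: | count := -4 | result -6 — matching result -6.
Sweeping the whole domain (280 inputs) finds no disagreement.
verdict: equivalent


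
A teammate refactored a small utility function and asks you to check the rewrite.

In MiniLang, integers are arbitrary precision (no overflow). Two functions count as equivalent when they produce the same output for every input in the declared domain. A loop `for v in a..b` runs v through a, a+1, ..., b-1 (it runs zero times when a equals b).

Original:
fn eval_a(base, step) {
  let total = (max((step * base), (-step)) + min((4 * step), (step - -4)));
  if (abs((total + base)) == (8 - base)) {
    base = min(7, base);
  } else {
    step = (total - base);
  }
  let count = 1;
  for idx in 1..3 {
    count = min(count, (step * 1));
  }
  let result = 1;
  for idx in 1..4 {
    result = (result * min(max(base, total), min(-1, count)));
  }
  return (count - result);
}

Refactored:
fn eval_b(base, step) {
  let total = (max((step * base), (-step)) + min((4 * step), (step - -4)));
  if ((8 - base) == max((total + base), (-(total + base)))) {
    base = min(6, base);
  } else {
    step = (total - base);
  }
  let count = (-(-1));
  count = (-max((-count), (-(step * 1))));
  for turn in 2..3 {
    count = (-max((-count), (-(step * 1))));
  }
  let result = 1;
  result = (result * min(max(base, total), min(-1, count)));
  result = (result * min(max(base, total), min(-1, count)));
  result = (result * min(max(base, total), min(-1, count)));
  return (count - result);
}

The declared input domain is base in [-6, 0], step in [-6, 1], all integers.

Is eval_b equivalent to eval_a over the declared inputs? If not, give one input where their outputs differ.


Equivalent. Although `7` became `6`, no input in the stated domain can expose it.
Checked all 56 inputs in the declared domain: the outputs agree on every one.
One worked example (base=-2, step=-4) — eval_a: total = -8; (abs((total + base)) == (8 - base)) -> true; base = -2; count = 1; [idx=1]; count = -4; [idx=2]; count = -4; result = 1; [idx=1]; result = -4; [idx=2]; result = 16; [idx=3]; result = -64; return 60; eval_b: total = -8; ((8 - base) == max((total + base), (-(total + base)))) -> true; base = -2; count = 1; count = -4; [turn=2]; count = -4; result = 1; result = -4; result = 16; result = -64; return 60; agreement on 60.
verdict: equivalent


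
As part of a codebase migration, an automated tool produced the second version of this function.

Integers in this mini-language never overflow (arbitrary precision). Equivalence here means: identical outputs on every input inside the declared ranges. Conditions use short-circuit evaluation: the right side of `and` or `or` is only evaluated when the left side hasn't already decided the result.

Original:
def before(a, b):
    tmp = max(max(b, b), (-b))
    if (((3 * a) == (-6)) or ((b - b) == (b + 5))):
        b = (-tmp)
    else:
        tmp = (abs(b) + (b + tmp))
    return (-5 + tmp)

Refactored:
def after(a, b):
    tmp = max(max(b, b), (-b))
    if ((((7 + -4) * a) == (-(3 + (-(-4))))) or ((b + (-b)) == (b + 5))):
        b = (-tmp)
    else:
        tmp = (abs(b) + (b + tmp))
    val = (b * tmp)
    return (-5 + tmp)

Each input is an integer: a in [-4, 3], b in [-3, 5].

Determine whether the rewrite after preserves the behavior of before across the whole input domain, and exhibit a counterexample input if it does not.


Consider the input a=-2, b=1.
before: tmp becomes 1; next (((3 * a) == (-6)) or ((b - b) == (b + 5))) evaluates to true; next b becomes -1; next final value -4
after: tmp becomes 1; next ((((7 + -4) * a) == (-(3 + (-(-4))))) or ((b + (-b)) == (b + 5))) evaluates to false; next tmp becomes 3; next val becomes 3; next final value -2
-4 != -2, so the rewrite changes behavior.
verdict: not equivalent; witness: a=-2, b=1


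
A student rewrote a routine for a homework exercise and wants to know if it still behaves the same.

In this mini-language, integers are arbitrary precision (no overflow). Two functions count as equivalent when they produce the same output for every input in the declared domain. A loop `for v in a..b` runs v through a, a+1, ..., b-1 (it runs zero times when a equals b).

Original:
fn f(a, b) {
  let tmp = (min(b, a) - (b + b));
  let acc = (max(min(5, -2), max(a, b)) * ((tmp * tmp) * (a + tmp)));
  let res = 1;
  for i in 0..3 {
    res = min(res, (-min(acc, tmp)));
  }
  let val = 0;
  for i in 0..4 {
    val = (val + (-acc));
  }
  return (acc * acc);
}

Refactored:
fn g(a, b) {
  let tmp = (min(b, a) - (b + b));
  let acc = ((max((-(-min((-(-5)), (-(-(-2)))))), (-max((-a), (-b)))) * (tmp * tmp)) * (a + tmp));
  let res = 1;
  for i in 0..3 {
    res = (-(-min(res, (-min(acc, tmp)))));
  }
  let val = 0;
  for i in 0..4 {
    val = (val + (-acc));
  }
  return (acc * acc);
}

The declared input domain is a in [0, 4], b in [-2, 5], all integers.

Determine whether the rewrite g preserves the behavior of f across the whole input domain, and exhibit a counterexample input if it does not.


At a=0, b=-2: f gives 0, g gives 256.
verdict: not equivalent; witness: a=0, b=-2


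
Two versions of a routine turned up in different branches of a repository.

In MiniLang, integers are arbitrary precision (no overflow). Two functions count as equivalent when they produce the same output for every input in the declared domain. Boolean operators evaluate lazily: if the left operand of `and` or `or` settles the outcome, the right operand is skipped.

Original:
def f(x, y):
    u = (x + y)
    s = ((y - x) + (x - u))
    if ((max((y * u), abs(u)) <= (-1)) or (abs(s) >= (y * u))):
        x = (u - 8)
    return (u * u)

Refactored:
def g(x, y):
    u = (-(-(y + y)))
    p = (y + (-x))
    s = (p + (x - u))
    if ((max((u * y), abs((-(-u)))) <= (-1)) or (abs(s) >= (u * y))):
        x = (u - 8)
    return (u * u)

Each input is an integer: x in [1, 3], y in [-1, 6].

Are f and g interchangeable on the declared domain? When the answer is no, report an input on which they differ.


Run the pair on x=1, y=-1.
f: u = 0; s = -1; ((max((y * u), abs(u)) <= (-1)) or (abs(s) >= (y * u))) -> true; x = -8; return 0
g: u = -2; p = -2; s = 1; ((max((u * y), abs((-(-u)))) <= (-1)) or (abs(s) >= (u * y))) -> false; return 4
0 != 4, so the rewrite changes behavior.
verdict: not equivalent; witness: x=1, y=-1


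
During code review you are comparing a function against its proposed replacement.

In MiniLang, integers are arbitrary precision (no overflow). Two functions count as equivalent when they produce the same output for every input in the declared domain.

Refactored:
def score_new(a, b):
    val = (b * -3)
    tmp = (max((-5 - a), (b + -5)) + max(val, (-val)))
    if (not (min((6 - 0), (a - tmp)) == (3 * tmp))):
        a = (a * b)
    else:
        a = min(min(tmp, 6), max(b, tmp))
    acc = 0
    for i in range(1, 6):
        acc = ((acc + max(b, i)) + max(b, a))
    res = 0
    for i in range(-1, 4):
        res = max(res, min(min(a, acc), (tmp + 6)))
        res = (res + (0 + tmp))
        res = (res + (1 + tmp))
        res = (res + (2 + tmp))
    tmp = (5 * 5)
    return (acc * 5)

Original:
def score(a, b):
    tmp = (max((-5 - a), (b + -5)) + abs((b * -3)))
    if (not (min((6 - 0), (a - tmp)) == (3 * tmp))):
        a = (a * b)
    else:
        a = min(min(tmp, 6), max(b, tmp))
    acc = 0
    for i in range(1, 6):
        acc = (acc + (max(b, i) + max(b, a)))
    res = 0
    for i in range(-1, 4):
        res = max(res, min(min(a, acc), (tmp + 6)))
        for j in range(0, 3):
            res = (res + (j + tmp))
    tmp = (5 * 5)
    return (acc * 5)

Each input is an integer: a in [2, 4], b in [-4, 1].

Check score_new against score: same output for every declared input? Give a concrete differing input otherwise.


The two are interchangeable: arithmetic usage differs; and statement counts differ; and local variable names differ; and constant usage differs; and loop structure differs; and min/max/abs usage differs, and every declared input agrees.
As a probe, take a=3, b=1: score runs tmp becomes -1; next (not (min((6 - 0), (a - tmp)) == (3 * tmp))) evaluates to true; next a becomes 3; next acc becomes 0; next at i=1:; next acc becomes 4; next at i=2:; next acc becomes 9; next at i=3:; next acc becomes 15; next at i=4:; next acc becomes 22; next at i=5:; next acc becomes 30; next res becomes 0; next at i=-1:; next res becomes 3; next at j=0:; next res becomes 2; next at j=1:; next res becomes 2; next at j=2:; next res becomes 3; next at i=0:; next res becomes 3; next at j=0:; next res becomes 2; next at j=1:; next res becomes 2; next at j=2:; next res becomes 3; next at i=1:; next res becomes 3; next at j=0:; next res becomes 2; next at j=1:; next res becomes 2; next at j=2:; next res becomes 3; next at i=2:; next res becomes 3; next at j=0:; next res becomes 2; next at j=1:; next res becomes 2; next at j=2:; next res becomes 3; next at i=3:; next res becomes 3; next at j=0:; next res becomes 2; next at j=1:; next res becomes 2; next at j=2:; next res becomes 3; next tmp becomes 25; next final value 150; score_new runs val becomes -3; next tmp becomes -1; next (not (min((6 - 0), (a - tmp)) == (3 * tmp))) evaluates to true; next a becomes 3; next acc becomes 0; next at i=1:; next acc becomes 4; next at i=2:; next acc becomes 9; next at i=3:; next acc becomes 15; next at i=4:; next acc becomes 22; next at i=5:; next acc becomes 30; next res becomes 0; next at i=-1:; next res becomes 3; next res becomes 2; next res becomes 2; next res becomes 3; next at i=0:; next res becomes 3; next res becomes 2; next res becomes 2; next res becomes 3; next at i=1:; next res becomes 3; next res becomes 2; next res becomes 2; next res becomes 3; next at i=2:; next res becomes 3; next res becomes 2; next res becomes 2; next res becomes 3; next at i=3:; next res becomes 3; next res becomes 2; next res becomes 2; next res becomes 3; next tmp becomes 25; next final value 150; both end at 150.
Across all 18 domain points the two functions coincide.
verdict: equivalent


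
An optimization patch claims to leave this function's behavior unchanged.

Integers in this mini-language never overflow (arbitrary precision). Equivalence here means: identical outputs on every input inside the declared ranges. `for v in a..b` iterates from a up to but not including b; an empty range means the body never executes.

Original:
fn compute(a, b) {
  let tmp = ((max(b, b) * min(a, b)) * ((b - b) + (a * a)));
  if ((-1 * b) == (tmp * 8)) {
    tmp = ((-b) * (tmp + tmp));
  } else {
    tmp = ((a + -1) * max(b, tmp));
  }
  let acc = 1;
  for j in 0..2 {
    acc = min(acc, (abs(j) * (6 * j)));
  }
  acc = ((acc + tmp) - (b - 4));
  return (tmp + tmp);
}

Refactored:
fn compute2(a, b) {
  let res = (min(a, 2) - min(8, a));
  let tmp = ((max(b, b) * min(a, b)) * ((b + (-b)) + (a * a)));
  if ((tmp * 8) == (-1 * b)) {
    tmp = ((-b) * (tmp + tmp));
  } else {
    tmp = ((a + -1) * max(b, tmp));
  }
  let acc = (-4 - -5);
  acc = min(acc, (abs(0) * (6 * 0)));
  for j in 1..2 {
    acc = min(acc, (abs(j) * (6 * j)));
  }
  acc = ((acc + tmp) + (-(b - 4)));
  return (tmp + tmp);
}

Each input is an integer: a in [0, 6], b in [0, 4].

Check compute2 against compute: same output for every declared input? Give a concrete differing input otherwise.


This is a faithful refactor — min/max/abs usage differs; arithmetic usage differs; local variable names differ; constant usage differs; loop structure differs; statement counts differ, but the computed results match everywhere.
As a probe, take a=5, b=2: compute runs tmp becomes 100; next ((-1 * b) == (tmp * 8)) evaluates to false; next tmp becomes 400; next acc becomes 1; next at j=0:; next acc becomes 0; next at j=1:; next acc becomes 0; next acc becomes 402; next final value 800; compute2 runs res becomes -3; next tmp becomes 100; next ((tmp * 8) == (-1 * b)) evaluates to false; next tmp becomes 400; next acc becomes 1; next acc becomes 0; next at j=1:; next acc becomes 0; next acc becomes 402; next final value 800; both end at 800.
An exhaustive pass over the 35 declared inputs shows identical outputs.
verdict: equivalent
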